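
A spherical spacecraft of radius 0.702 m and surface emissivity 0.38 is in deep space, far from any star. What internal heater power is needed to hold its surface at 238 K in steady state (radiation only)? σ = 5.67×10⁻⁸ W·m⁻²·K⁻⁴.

P ≈ 428 W

P = εσ·4πr²·T⁴.
4πr² = 6.193 m²; T⁴ = 3.209×10⁹ K⁴.
P = 0.38·5.67×10⁻⁸·6.193·3.209×10⁹.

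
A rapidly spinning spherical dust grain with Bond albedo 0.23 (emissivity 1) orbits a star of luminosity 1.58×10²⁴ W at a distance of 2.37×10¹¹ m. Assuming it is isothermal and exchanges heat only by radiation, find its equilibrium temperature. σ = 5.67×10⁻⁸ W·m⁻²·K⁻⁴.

First find the stellar flux at distance d: S = L/(4πd²) = 1.58×10²⁴/(4π·(2.37×10¹¹)²) = 2.238 W/m².
For an isothermal sphere, absorbed (1−a)S·πr² = emitted σ·4πr²·T⁴, so T⁴ = (1−a)S/(4σ).
T⁴ = 0.770·2.238/(4·5.67×10⁻⁸) = 7.600×10⁶ K⁴.

T ≈ 52.5 K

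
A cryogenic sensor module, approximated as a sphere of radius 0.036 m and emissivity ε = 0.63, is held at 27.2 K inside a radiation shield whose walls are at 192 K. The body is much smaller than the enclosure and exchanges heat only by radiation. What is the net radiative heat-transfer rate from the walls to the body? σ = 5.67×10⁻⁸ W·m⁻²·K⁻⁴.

For a small grey body in a large enclosure: P_net = εσA(T_body⁴ − T_wall⁴).
A = 4πr² = 0.01629 m²; T_body⁴ − T_wall⁴ = 5.474×10⁵ − 1.359×10⁹ = -1.358×10⁹ K⁴.
|P_net| = 0.63·5.67×10⁻⁸·0.01629·1.358×10⁹.

P_net ≈ 0.790 W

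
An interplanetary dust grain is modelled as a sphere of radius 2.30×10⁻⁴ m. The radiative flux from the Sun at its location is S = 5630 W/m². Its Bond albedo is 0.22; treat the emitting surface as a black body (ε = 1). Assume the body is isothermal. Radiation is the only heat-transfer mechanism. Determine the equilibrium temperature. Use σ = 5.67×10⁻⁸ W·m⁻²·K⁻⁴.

At equilibrium, absorbed power = emitted power.
Absorbing cross-section = πr² = 1.662×10⁻⁷ m²; emitting surface = 4πr² = 6.648×10⁻⁷ m² (ratio 4).
(1−a)S·A_cross = εσ·A_surf·T⁴  ⇒  T⁴ = (1−a)S/(4σ).
T⁴ = 0.780·5630/(4·5.67×10⁻⁸) = 1.936×10¹⁰ K⁴.
T = (1.936×10¹⁰)^(1/4).

T ≈ 373 K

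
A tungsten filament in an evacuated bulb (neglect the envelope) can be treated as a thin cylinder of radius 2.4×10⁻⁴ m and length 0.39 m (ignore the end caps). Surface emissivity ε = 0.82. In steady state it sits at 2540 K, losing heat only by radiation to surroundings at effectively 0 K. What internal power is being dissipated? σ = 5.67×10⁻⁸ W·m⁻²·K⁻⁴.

Steady state: P = εσA T⁴.
A = 2πrL = 5.881×10⁻⁴ m²; T⁴ = (2540)⁴ = 4.162×10¹³ K⁴.
P = 0.82 × 5.67×10⁻⁸ × 5.881×10⁻⁴ × 4.162×10¹³.

P ≈ 1140 W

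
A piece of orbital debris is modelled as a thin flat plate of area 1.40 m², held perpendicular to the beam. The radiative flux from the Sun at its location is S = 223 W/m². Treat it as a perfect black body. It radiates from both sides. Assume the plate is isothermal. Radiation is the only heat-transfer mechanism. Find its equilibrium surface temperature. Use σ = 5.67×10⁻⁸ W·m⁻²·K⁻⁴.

At equilibrium, absorbed power = emitted power.
Absorbing cross-section = A = 1.400 m²; emitting surface = 2A = 2.800 m² (ratio 2).
S·A_cross = εσ·A_surf·T⁴  ⇒  T⁴ = S/(2σ).
T⁴ = 1.00·223/(2·5.67×10⁻⁸) = 1.966×10⁹ K⁴.
T = (1.966×10⁹)^(1/4).

T ≈ 211 K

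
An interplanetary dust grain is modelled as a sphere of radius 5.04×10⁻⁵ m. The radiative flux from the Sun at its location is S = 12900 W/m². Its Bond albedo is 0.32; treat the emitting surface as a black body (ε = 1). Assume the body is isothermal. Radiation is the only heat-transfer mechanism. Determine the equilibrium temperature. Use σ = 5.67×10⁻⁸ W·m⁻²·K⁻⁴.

At equilibrium, absorbed power = emitted power.
Absorbing cross-section = πr² = 7.980×10⁻⁹ m²; emitting surface = 4πr² = 3.192×10⁻⁸ m² (ratio 4).
(1−a)S·A_cross = εσ·A_surf·T⁴  ⇒  T⁴ = (1−a)S/(4σ).
T⁴ = 0.680·12900/(4·5.67×10⁻⁸) = 3.868×10¹⁰ K⁴.
T = (3.868×10¹⁰)^(1/4).

T ≈ 443 K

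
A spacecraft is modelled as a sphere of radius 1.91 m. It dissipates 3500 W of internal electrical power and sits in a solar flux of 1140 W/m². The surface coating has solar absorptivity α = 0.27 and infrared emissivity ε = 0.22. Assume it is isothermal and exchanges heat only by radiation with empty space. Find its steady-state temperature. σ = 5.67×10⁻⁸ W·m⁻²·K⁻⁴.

At steady state, absorbed solar power + internal power = radiated power.
Absorbed: α·S·A_cross = 0.27·1140·11.46 = 3528 W (cross-section πr²).
Total input = 3528 + 3500 = 7028 W.
Radiated: εσ·A_surf·T⁴ with A_surf = 4πr² = 45.84 m².
T⁴ = 7028/(0.22·5.67×10⁻⁸·45.84) = 1.229×10¹⁰ K⁴.

T ≈ 333 K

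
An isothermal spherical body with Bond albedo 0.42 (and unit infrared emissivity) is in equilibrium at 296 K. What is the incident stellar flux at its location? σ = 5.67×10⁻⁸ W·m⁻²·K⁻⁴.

S ≈ 3000 W/m²

(1−a)S·πr² = σ·4πr²·T⁴ ⇒ S = 4σT⁴/(1−a).
S = 4·5.67×10⁻⁸·7.677×10⁹/0.580.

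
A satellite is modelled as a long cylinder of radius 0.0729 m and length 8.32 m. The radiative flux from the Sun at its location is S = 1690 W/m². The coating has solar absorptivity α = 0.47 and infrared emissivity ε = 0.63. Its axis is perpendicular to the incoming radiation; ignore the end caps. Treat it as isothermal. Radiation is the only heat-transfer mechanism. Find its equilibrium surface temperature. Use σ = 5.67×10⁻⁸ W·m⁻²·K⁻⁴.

At equilibrium, absorbed power = emitted power.
Absorbing cross-section = 2rL = 1.213 m²; emitting surface = 2πrL = 3.811 m² (ratio π).
αS·A_cross = εσ·A_surf·T⁴  ⇒  T⁴ = αS/(ε·πσ).
T⁴ = 0.470·1690/(0.63·π·5.67×10⁻⁸) = 7.078×10⁹ K⁴.
T = (7.078×10⁹)^(1/4).

T ≈ 290 K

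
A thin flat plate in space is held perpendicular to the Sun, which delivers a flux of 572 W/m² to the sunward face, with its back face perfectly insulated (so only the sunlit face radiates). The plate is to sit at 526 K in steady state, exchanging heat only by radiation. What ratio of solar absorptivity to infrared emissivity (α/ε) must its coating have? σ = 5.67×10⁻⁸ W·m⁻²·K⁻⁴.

Balance: αS·A = εσ·1A·T⁴ ⇒ α/ε = σT⁴/S.
α/ε = 5.67×10⁻⁸·(526)⁴/572 = 5.67×10⁻⁸·7.655×10¹⁰/572.

α/ε ≈ 7.59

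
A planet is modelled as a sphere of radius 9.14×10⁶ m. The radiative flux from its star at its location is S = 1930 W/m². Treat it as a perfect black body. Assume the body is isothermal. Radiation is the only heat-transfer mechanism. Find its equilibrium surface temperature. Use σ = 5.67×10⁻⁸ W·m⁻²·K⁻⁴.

T ≈ 304 K

At equilibrium, absorbed power = emitted power.
Absorbing cross-section = πr² = 2.624×10¹⁴ m²; emitting surface = 4πr² = 1.050×10¹⁵ m² (ratio 4).
S·A_cross = εσ·A_surf·T⁴  ⇒  T⁴ = S/(4σ).
T⁴ = 1.00·1930/(4·5.67×10⁻⁸) = 8.510×10⁹ K⁴.
T = (8.510×10⁹)^(1/4).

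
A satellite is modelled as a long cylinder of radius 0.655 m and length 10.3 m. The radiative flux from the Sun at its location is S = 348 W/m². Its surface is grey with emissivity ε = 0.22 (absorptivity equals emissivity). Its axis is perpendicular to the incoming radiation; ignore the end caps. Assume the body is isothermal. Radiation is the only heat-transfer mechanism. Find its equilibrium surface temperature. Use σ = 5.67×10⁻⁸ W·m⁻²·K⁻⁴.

T ≈ 210 K

At equilibrium, absorbed power = emitted power.
Absorbing cross-section = 2rL = 13.49 m²; emitting surface = 2πrL = 42.39 m² (ratio π).
εS·A_cross = εσ·A_surf·T⁴  ⇒  T⁴ = S/(πσ)   (ε cancels).
T⁴ = 348/(π·5.67×10⁻⁸) = 1.954×10⁹ K⁴.
T = (1.954×10⁹)^(1/4).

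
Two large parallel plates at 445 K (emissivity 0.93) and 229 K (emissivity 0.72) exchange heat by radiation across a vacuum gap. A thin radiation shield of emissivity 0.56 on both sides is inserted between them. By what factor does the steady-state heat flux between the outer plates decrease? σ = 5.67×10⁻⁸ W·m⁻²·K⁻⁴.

Without shield: q₀ = σΔ(T⁴)/(1/ε₁+1/ε₂−1) with denominator 1.464.
With shield the two gaps are in series; the resistances add: (1/ε₁+1/ε_s−1)+(1/ε_s+1/ε₂−1) = 1.861+2.175 = 4.036.
Heat-flux ratio q₀/q = 4.036/1.464.

factor ≈ 2.76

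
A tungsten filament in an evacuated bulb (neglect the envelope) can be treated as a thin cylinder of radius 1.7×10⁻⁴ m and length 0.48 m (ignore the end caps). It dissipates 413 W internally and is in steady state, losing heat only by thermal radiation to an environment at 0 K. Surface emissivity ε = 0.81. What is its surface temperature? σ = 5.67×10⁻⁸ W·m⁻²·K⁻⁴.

Steady state: internal power = radiated power, P = εσA T⁴.
Radiating area A = 2πrL = 5.127×10⁻⁴ m².
T⁴ = P/(εσA) = 413/(0.81·5.67×10⁻⁸·5.127×10⁻⁴) = 1.754×10¹³ K⁴.
T = (1.754×10¹³)^(1/4).

T ≈ 2050 K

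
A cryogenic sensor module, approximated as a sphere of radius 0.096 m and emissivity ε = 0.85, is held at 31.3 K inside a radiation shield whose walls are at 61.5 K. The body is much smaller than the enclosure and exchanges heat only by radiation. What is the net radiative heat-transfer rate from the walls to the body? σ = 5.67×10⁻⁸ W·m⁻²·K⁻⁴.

P_net ≈ 0.0745 W

For a small grey body in a large enclosure: P_net = εσA(T_body⁴ − T_wall⁴).
A = 4πr² = 0.1158 m²; T_body⁴ − T_wall⁴ = 9.598×10⁵ − 1.431×10⁷ = -1.335×10⁷ K⁴.
|P_net| = 0.85·5.67×10⁻⁸·0.1158·1.335×10⁷.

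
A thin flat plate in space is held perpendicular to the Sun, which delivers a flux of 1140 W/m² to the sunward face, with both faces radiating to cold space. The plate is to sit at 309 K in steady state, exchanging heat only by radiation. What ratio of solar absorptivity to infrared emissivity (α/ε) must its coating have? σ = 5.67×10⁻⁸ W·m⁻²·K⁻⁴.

Balance: αS·A = εσ·2A·T⁴ ⇒ α/ε = 2σT⁴/S.
α/ε = 2·5.67×10⁻⁸·(309)⁴/1140 = 2·5.67×10⁻⁸·9.117×10⁹/1140.

α/ε ≈ 0.907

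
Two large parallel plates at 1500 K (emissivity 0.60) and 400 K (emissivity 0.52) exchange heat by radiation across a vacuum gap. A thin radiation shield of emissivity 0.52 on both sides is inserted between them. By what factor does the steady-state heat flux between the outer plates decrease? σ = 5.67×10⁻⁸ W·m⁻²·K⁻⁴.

Without shield: q₀ = σΔ(T⁴)/(1/ε₁+1/ε₂−1) with denominator 2.590.
With shield the two gaps are in series; the resistances add: (1/ε₁+1/ε_s−1)+(1/ε_s+1/ε₂−1) = 2.590+2.846 = 5.436.
Heat-flux ratio q₀/q = 5.436/2.590.

factor ≈ 2.10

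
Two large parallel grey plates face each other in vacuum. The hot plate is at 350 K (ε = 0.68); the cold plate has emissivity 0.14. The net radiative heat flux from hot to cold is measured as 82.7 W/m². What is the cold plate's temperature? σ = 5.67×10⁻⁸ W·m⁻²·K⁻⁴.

q = σ(T₁⁴ − T₂⁴)/(1/ε₁ + 1/ε₂ − 1); denominator = 7.613.
T₂⁴ = T₁⁴ − q·(1/ε₁+1/ε₂−1)/σ = 1.501×10¹⁰ − 82.7·7.613/5.67×10⁻⁸
    = 3.902×10⁹ K⁴.

T₂ ≈ 250 K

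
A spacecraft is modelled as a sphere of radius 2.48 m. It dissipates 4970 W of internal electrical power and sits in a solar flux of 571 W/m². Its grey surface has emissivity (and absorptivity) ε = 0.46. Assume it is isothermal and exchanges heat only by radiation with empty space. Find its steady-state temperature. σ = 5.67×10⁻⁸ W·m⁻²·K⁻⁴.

At steady state, absorbed solar power + internal power = radiated power.
Absorbed: α·S·A_cross = 0.46·571·19.32 = 5075 W (cross-section πr²).
Total input = 5075 + 4970 = 10050 W.
Radiated: εσ·A_surf·T⁴ with A_surf = 4πr² = 77.29 m².
T⁴ = 10050/(0.46·5.67×10⁻⁸·77.29) = 4.983×10⁹ K⁴.

T ≈ 266 K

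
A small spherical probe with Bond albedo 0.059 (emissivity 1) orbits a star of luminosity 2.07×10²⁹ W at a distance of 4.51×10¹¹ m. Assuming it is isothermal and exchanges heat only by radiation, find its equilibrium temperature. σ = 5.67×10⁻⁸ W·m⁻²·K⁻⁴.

First find the stellar flux at distance d: S = L/(4πd²) = 2.07×10²⁹/(4π·(4.51×10¹¹)²) = 80990 W/m².
For an isothermal sphere, absorbed (1−a)S·πr² = emitted σ·4πr²·T⁴, so T⁴ = (1−a)S/(4σ).
T⁴ = 0.941·80990/(4·5.67×10⁻⁸) = 3.360×10¹¹ K⁴.

T ≈ 761 K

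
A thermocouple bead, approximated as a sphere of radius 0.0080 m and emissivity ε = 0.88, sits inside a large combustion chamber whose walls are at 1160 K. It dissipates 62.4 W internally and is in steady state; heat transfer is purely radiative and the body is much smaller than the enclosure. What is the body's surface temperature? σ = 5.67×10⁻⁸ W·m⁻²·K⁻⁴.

For a small grey body in a large enclosure, net radiated power = εσA(T⁴ − T_w⁴).
Steady state: P = εσA(T⁴ − T_w⁴) with A = 4πr² = 8.042×10⁻⁴ m².
T⁴ = P/(εσA) + T_w⁴ = 62.4/(0.88·5.67×10⁻⁸·8.042×10⁻⁴) + (1160)⁴
    = 1.555×10¹² + 1.811×10¹² = 3.366×10¹² K⁴.

T ≈ 1350 K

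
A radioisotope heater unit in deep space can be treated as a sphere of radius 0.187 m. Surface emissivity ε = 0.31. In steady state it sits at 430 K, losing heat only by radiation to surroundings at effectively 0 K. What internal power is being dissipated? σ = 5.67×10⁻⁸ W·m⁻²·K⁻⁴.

P ≈ 264 W

Steady state: P = εσA T⁴.
A = 4πr² = 0.4394 m²; T⁴ = (430)⁴ = 3.419×10¹⁰ K⁴.
P = 0.31 × 5.67×10⁻⁸ × 0.4394 × 3.419×10¹⁰.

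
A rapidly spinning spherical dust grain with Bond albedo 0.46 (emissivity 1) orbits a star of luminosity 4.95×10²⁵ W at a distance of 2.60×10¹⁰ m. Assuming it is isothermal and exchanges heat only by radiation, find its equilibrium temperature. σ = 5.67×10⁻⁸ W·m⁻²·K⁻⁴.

T ≈ 343 K

First find the stellar flux at distance d: S = L/(4πd²) = 4.95×10²⁵/(4π·(2.60×10¹⁰)²) = 5827 W/m².
For an isothermal sphere, absorbed (1−a)S·πr² = emitted σ·4πr²·T⁴, so T⁴ = (1−a)S/(4σ).
T⁴ = 0.540·5827/(4·5.67×10⁻⁸) = 1.387×10¹⁰ K⁴.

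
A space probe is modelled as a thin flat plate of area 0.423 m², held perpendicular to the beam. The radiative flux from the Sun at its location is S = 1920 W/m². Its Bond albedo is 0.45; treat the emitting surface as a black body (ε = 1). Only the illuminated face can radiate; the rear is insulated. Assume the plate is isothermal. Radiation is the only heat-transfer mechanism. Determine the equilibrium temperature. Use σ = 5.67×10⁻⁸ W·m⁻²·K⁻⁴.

At equilibrium, absorbed power = emitted power.
Absorbing cross-section = A = 0.4230 m²; emitting surface = A = 0.4230 m² (ratio 1).
(1−a)S·A_cross = εσ·A_surf·T⁴  ⇒  T⁴ = (1−a)S/(1σ).
T⁴ = 0.550·1920/(1·5.67×10⁻⁸) = 1.862×10¹⁰ K⁴.
T = (1.862×10¹⁰)^(1/4).

T ≈ 369 K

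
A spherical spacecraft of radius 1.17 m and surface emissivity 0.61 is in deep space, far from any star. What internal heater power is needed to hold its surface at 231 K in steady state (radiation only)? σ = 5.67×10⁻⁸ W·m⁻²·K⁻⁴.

P = εσ·4πr²·T⁴.
4πr² = 17.20 m²; T⁴ = 2.847×10⁹ K⁴.
P = 0.61·5.67×10⁻⁸·17.20·2.847×10⁹.

P ≈ 1690 W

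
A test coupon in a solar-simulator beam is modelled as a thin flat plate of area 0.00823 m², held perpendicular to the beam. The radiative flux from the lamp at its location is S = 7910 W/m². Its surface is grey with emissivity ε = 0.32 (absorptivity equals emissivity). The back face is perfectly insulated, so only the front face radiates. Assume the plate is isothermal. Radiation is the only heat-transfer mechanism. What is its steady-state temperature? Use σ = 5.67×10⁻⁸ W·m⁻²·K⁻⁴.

At equilibrium, absorbed power = emitted power.
Absorbing cross-section = A = 0.008230 m²; emitting surface = A = 0.008230 m² (ratio 1).
εS·A_cross = εσ·A_surf·T⁴  ⇒  T⁴ = S/(1σ)   (ε cancels).
T⁴ = 7910/(1·5.67×10⁻⁸) = 1.395×10¹¹ K⁴.
T = (1.395×10¹¹)^(1/4).

T ≈ 611 K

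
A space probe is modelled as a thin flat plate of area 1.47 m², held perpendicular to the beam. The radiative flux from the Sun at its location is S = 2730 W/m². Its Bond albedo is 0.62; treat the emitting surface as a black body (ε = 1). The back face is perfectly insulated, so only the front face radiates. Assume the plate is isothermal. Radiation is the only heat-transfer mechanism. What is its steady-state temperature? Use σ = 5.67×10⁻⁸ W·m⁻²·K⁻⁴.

At equilibrium, absorbed power = emitted power.
Absorbing cross-section = A = 1.470 m²; emitting surface = A = 1.470 m² (ratio 1).
(1−a)S·A_cross = εσ·A_surf·T⁴  ⇒  T⁴ = (1−a)S/(1σ).
T⁴ = 0.380·2730/(1·5.67×10⁻⁸) = 1.830×10¹⁰ K⁴.
T = (1.830×10¹⁰)^(1/4).

T ≈ 368 K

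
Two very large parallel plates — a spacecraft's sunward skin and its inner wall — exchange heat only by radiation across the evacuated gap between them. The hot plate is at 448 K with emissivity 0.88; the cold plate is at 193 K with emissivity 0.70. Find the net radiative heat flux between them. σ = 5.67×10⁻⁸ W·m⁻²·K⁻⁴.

For two infinite grey parallel plates, q = σ(T₁⁴ − T₂⁴)/(1/ε₁ + 1/ε₂ − 1).
T₁⁴ − T₂⁴ = 4.028×10¹⁰ − 1.387×10⁹ = 3.889×10¹⁰ K⁴.
1/ε₁ + 1/ε₂ − 1 = 1.136 + 1.429 − 1 = 1.565.
q = 5.67×10⁻⁸ × 3.889×10¹⁰ / 1.565.

q ≈ 1410 W/m²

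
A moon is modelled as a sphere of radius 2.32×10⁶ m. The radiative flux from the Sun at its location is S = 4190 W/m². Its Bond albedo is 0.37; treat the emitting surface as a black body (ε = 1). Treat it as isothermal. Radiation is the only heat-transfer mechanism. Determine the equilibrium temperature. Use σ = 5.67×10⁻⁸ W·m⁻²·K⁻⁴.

At equilibrium, absorbed power = emitted power.
Absorbing cross-section = πr² = 1.691×10¹³ m²; emitting surface = 4πr² = 6.764×10¹³ m² (ratio 4).
(1−a)S·A_cross = εσ·A_surf·T⁴  ⇒  T⁴ = (1−a)S/(4σ).
T⁴ = 0.630·4190/(4·5.67×10⁻⁸) = 1.164×10¹⁰ K⁴.
T = (1.164×10¹⁰)^(1/4).

T ≈ 328 K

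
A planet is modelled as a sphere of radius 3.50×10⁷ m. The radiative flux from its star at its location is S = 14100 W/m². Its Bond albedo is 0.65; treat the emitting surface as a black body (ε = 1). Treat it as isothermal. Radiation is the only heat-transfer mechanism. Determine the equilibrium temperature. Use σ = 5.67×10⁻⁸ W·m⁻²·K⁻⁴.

At equilibrium, absorbed power = emitted power.
Absorbing cross-section = πr² = 3.848×10¹⁵ m²; emitting surface = 4πr² = 1.539×10¹⁶ m² (ratio 4).
(1−a)S·A_cross = εσ·A_surf·T⁴  ⇒  T⁴ = (1−a)S/(4σ).
T⁴ = 0.350·14100/(4·5.67×10⁻⁸) = 2.176×10¹⁰ K⁴.
T = (2.176×10¹⁰)^(1/4).

T ≈ 384 K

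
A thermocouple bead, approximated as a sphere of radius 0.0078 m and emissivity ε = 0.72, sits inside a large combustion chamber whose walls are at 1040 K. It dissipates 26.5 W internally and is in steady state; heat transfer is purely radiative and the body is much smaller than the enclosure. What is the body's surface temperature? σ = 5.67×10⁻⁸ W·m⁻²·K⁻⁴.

For a small grey body in a large enclosure, net radiated power = εσA(T⁴ − T_w⁴).
Steady state: P = εσA(T⁴ − T_w⁴) with A = 4πr² = 7.645×10⁻⁴ m².
T⁴ = P/(εσA) + T_w⁴ = 26.5/(0.72·5.67×10⁻⁸·7.645×10⁻⁴) + (1040)⁴
    = 8.490×10¹¹ + 1.170×10¹² = 2.019×10¹² K⁴.

T ≈ 1190 K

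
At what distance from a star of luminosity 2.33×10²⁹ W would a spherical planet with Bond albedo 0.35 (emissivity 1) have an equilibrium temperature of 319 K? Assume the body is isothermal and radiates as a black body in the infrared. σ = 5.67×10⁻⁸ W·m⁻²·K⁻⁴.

For an isothermal black-emitting sphere, (1−a)S·πr² = σ·4πr²·T⁴ ⇒ S = 4σT⁴/(1−a).
S = 4·5.67×10⁻⁸·(319)⁴/0.650 = 3613 W/m².
Flux falls as S = L/(4πd²), so d = √(L/(4πS)) = √(2.33×10²⁹/(4π·3613)).

d ≈ 2.27×10¹² m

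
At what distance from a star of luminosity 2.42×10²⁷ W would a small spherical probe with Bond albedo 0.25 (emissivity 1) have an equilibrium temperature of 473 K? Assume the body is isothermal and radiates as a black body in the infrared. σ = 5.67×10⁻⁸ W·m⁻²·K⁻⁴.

For an isothermal black-emitting sphere, (1−a)S·πr² = σ·4πr²·T⁴ ⇒ S = 4σT⁴/(1−a).
S = 4·5.67×10⁻⁸·(473)⁴/0.750 = 15140 W/m².
Flux falls as S = L/(4πd²), so d = √(L/(4πS)) = √(2.42×10²⁷/(4π·15140)).

d ≈ 1.13×10¹¹ m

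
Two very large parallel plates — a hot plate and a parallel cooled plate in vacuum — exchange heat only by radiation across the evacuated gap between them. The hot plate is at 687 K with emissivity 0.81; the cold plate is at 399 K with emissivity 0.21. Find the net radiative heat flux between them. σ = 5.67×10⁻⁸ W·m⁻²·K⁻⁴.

q ≈ 2240 W/m²

For two infinite grey parallel plates, q = σ(T₁⁴ − T₂⁴)/(1/ε₁ + 1/ε₂ − 1).
T₁⁴ − T₂⁴ = 2.228×10¹¹ − 2.534×10¹⁰ = 1.974×10¹¹ K⁴.
1/ε₁ + 1/ε₂ − 1 = 1.235 + 4.762 − 1 = 4.996.
q = 5.67×10⁻⁸ × 1.974×10¹¹ / 4.996.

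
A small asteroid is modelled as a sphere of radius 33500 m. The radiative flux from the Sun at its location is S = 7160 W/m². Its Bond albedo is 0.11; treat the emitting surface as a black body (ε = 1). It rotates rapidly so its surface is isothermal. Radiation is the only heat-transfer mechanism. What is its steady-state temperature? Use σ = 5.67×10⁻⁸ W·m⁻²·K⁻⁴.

T ≈ 409 K

At equilibrium, absorbed power = emitted power.
Absorbing cross-section = πr² = 3.526×10⁹ m²; emitting surface = 4πr² = 1.410×10¹⁰ m² (ratio 4).
(1−a)S·A_cross = εσ·A_surf·T⁴  ⇒  T⁴ = (1−a)S/(4σ).
T⁴ = 0.890·7160/(4·5.67×10⁻⁸) = 2.810×10¹⁰ K⁴.
T = (2.810×10¹⁰)^(1/4).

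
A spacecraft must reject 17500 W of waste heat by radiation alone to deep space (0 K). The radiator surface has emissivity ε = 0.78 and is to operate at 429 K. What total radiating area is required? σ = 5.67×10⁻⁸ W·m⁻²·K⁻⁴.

A ≈ 11.7 m²

P = εσA T⁴ ⇒ A = P/(εσT⁴).
T⁴ = 3.387×10¹⁰ K⁴.
A = 17500/(0.78 × 5.67×10⁻⁸ × 3.387×10¹⁰).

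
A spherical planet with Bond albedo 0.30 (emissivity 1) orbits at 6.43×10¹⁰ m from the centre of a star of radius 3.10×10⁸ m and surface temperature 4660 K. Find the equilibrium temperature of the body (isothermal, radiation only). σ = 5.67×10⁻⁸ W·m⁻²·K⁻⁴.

The star's surface emits σT_*⁴; at distance d the flux is S = σT_*⁴(R_*/d)².
S = 5.67×10⁻⁸·(4660)⁴·(3.10×10⁸/6.43×10¹⁰)² = 621.5 W/m².
For an isothermal sphere T⁴ = (1−a)S/(4σ) = 1.918×10⁹ K⁴.

T ≈ 209 K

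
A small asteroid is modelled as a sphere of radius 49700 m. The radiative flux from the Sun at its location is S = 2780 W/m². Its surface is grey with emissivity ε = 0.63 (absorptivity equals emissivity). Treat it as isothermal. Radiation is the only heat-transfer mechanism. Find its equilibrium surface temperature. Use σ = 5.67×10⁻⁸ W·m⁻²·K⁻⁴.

T ≈ 333 K

At equilibrium, absorbed power = emitted power.
Absorbing cross-section = πr² = 7.760×10⁹ m²; emitting surface = 4πr² = 3.104×10¹⁰ m² (ratio 4).
εS·A_cross = εσ·A_surf·T⁴  ⇒  T⁴ = S/(4σ)   (ε cancels).
T⁴ = 2780/(4·5.67×10⁻⁸) = 1.226×10¹⁰ K⁴.
T = (1.226×10¹⁰)^(1/4).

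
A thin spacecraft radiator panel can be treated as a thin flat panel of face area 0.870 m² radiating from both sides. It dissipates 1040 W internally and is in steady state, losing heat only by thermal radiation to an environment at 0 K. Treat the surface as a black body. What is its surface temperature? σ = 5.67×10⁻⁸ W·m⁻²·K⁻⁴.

Steady state: internal power = radiated power, P = εσA T⁴.
Radiating area A = 2·0.870 = 1.740 m².
T⁴ = P/(εσA) = 1040/(1.0·5.67×10⁻⁸·1.740) = 1.054×10¹⁰ K⁴.
T = (1.054×10¹⁰)^(1/4).

T ≈ 320 K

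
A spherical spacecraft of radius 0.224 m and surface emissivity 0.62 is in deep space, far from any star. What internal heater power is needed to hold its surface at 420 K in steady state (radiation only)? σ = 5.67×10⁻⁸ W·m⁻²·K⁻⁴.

P ≈ 690 W

P = εσ·4πr²·T⁴.
4πr² = 0.6305 m²; T⁴ = 3.112×10¹⁰ K⁴.
P = 0.62·5.67×10⁻⁸·0.6305·3.112×10¹⁰.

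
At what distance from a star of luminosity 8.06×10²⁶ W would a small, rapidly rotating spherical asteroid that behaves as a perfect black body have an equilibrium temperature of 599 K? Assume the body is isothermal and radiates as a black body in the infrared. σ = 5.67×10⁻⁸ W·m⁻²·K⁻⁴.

For an isothermal black-emitting sphere, (1−a)S·πr² = σ·4πr²·T⁴ ⇒ S = 4σT⁴/(1−a).
S = 4·5.67×10⁻⁸·(599)⁴/1.00 = 29200 W/m².
Flux falls as S = L/(4πd²), so d = √(L/(4πS)) = √(8.06×10²⁶/(4π·29200)).

d ≈ 4.69×10¹⁰ m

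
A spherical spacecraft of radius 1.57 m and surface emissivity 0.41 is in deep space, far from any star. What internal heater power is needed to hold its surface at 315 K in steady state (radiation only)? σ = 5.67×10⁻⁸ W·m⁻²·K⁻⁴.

P ≈ 7090 W

P = εσ·4πr²·T⁴.
4πr² = 30.97 m²; T⁴ = 9.846×10⁹ K⁴.
P = 0.41·5.67×10⁻⁸·30.97·9.846×10⁹.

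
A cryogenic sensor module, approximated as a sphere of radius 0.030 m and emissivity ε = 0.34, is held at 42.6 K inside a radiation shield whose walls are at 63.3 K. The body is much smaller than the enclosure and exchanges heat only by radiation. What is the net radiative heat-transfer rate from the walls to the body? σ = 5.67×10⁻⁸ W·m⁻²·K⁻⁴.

P_net ≈ 0.00278 W

For a small grey body in a large enclosure: P_net = εσA(T_body⁴ − T_wall⁴).
A = 4πr² = 0.01131 m²; T_body⁴ − T_wall⁴ = 3.293×10⁶ − 1.606×10⁷ = -1.276×10⁷ K⁴.
|P_net| = 0.34·5.67×10⁻⁸·0.01131·1.276×10⁷.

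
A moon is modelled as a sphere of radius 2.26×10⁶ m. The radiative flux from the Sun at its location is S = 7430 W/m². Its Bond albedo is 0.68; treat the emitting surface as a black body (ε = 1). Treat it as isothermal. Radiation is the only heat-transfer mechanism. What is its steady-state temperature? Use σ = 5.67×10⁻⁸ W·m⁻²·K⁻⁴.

T ≈ 320 K

At equilibrium, absorbed power = emitted power.
Absorbing cross-section = πr² = 1.605×10¹³ m²; emitting surface = 4πr² = 6.418×10¹³ m² (ratio 4).
(1−a)S·A_cross = εσ·A_surf·T⁴  ⇒  T⁴ = (1−a)S/(4σ).
T⁴ = 0.320·7430/(4·5.67×10⁻⁸) = 1.048×10¹⁰ K⁴.
T = (1.048×10¹⁰)^(1/4).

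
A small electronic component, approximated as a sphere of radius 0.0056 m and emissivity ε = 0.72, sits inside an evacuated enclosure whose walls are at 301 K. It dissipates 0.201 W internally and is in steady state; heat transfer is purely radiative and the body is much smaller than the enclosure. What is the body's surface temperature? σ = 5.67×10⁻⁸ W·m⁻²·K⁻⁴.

T ≈ 379 K

For a small grey body in a large enclosure, net radiated power = εσA(T⁴ − T_w⁴).
Steady state: P = εσA(T⁴ − T_w⁴) with A = 4πr² = 3.941×10⁻⁴ m².
T⁴ = P/(εσA) + T_w⁴ = 0.201/(0.72·5.67×10⁻⁸·3.941×10⁻⁴) + (301)⁴
    = 1.249×10¹⁰ + 8.209×10⁹ = 2.070×10¹⁰ K⁴.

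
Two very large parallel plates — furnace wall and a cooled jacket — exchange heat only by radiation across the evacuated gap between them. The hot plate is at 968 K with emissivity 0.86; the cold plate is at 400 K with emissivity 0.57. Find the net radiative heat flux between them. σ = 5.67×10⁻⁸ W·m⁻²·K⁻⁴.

q ≈ 25200 W/m²

For two infinite grey parallel plates, q = σ(T₁⁴ − T₂⁴)/(1/ε₁ + 1/ε₂ − 1).
T₁⁴ − T₂⁴ = 8.780×10¹¹ − 2.560×10¹⁰ = 8.524×10¹¹ K⁴.
1/ε₁ + 1/ε₂ − 1 = 1.163 + 1.754 − 1 = 1.917.
q = 5.67×10⁻⁸ × 8.524×10¹¹ / 1.917.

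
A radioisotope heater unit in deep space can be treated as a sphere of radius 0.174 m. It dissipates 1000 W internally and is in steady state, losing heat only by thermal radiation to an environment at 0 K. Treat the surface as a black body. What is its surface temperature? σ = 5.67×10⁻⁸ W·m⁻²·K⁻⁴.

Steady state: internal power = radiated power, P = εσA T⁴.
Radiating area A = 4πr² = 0.3805 m².
T⁴ = P/(εσA) = 1000/(1.0·5.67×10⁻⁸·0.3805) = 4.636×10¹⁰ K⁴.
T = (4.636×10¹⁰)^(1/4).

T ≈ 464 K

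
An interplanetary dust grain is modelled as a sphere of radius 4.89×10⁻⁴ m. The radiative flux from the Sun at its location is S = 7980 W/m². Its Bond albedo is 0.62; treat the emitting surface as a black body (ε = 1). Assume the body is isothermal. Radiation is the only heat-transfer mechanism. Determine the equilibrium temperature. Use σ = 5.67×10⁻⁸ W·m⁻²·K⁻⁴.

T ≈ 340 K

At equilibrium, absorbed power = emitted power.
Absorbing cross-section = πr² = 7.512×10⁻⁷ m²; emitting surface = 4πr² = 3.005×10⁻⁶ m² (ratio 4).
(1−a)S·A_cross = εσ·A_surf·T⁴  ⇒  T⁴ = (1−a)S/(4σ).
T⁴ = 0.380·7980/(4·5.67×10⁻⁸) = 1.337×10¹⁰ K⁴.
T = (1.337×10¹⁰)^(1/4).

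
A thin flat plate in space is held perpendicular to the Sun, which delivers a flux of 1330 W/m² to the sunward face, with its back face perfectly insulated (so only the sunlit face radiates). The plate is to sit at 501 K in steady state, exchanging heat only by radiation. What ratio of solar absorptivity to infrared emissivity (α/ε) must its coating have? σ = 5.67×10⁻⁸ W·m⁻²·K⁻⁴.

Balance: αS·A = εσ·1A·T⁴ ⇒ α/ε = σT⁴/S.
α/ε = 5.67×10⁻⁸·(501)⁴/1330 = 5.67×10⁻⁸·6.300×10¹⁰/1330.

α/ε ≈ 2.69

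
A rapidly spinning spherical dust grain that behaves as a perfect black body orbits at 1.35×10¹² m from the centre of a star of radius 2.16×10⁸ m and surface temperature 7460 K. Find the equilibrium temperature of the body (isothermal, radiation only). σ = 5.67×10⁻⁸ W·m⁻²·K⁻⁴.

The star's surface emits σT_*⁴; at distance d the flux is S = σT_*⁴(R_*/d)².
S = 5.67×10⁻⁸·(7460)⁴·(2.16×10⁸/1.35×10¹²)² = 4.496 W/m².
For an isothermal sphere T⁴ = (1−a)S/(4σ) = 1.982×10⁷ K⁴.

T ≈ 66.7 K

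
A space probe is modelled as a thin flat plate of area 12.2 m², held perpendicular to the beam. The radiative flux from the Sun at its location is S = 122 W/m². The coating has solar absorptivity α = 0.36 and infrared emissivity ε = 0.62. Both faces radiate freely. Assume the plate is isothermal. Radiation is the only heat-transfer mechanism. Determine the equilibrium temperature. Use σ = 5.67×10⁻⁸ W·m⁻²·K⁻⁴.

T ≈ 158 K

At equilibrium, absorbed power = emitted power.
Absorbing cross-section = A = 12.20 m²; emitting surface = 2A = 24.40 m² (ratio 2).
αS·A_cross = εσ·A_surf·T⁴  ⇒  T⁴ = αS/(ε·2σ).
T⁴ = 0.360·122/(0.62·2·5.67×10⁻⁸) = 6.247×10⁸ K⁴.
T = (6.247×10⁸)^(1/4).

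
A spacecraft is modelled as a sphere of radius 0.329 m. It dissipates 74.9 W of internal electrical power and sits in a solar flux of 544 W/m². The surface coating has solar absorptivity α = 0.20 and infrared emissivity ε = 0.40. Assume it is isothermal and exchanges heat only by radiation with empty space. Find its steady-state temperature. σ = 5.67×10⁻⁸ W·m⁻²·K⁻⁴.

At steady state, absorbed solar power + internal power = radiated power.
Absorbed: α·S·A_cross = 0.20·544·0.3400 = 37.00 W (cross-section πr²).
Total input = 37.00 + 74.9 = 111.9 W.
Radiated: εσ·A_surf·T⁴ with A_surf = 4πr² = 1.360 m².
T⁴ = 111.9/(0.40·5.67×10⁻⁸·1.360) = 3.627×10⁹ K⁴.

T ≈ 245 K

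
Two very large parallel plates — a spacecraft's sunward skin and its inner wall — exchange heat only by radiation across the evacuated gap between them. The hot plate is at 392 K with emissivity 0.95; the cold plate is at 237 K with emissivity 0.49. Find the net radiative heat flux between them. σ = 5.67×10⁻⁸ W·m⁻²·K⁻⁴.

For two infinite grey parallel plates, q = σ(T₁⁴ − T₂⁴)/(1/ε₁ + 1/ε₂ − 1).
T₁⁴ − T₂⁴ = 2.361×10¹⁰ − 3.155×10⁹ = 2.046×10¹⁰ K⁴.
1/ε₁ + 1/ε₂ − 1 = 1.053 + 2.041 − 1 = 2.093.
q = 5.67×10⁻⁸ × 2.046×10¹⁰ / 2.093.

q ≈ 554 W/m²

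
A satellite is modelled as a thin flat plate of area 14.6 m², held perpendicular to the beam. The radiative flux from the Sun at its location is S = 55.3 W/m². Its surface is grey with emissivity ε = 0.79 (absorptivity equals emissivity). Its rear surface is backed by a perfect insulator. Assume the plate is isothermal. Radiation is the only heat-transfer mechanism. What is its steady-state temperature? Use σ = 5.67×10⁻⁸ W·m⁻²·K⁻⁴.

T ≈ 177 K

At equilibrium, absorbed power = emitted power.
Absorbing cross-section = A = 14.60 m²; emitting surface = A = 14.60 m² (ratio 1).
εS·A_cross = εσ·A_surf·T⁴  ⇒  T⁴ = S/(1σ)   (ε cancels).
T⁴ = 55.3/(1·5.67×10⁻⁸) = 9.753×10⁸ K⁴.
T = (9.753×10⁸)^(1/4).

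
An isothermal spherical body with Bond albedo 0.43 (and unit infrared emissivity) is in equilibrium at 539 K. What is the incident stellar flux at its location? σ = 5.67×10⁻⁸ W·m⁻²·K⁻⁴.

(1−a)S·πr² = σ·4πr²·T⁴ ⇒ S = 4σT⁴/(1−a).
S = 4·5.67×10⁻⁸·8.440×10¹⁰/0.570.

S ≈ 33600 W/m²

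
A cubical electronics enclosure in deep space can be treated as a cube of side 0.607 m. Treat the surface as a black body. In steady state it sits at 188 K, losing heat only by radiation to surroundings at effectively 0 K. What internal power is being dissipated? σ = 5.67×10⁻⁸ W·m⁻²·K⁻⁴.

Steady state: P = εσA T⁴.
A = 6L² = 2.211 m²; T⁴ = (188)⁴ = 1.249×10⁹ K⁴.
P = 1.0 × 5.67×10⁻⁸ × 2.211 × 1.249×10⁹.

P ≈ 157 W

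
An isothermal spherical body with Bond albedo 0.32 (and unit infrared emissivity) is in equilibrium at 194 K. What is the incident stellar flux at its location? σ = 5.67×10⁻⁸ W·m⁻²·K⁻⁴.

S ≈ 472 W/m²

(1−a)S·πr² = σ·4πr²·T⁴ ⇒ S = 4σT⁴/(1−a).
S = 4·5.67×10⁻⁸·1.416×10⁹/0.680.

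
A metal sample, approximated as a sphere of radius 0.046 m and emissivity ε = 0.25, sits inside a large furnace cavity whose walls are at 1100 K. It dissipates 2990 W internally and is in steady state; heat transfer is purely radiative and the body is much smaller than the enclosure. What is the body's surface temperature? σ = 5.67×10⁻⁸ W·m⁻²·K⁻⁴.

For a small grey body in a large enclosure, net radiated power = εσA(T⁴ − T_w⁴).
Steady state: P = εσA(T⁴ − T_w⁴) with A = 4πr² = 0.02659 m².
T⁴ = P/(εσA) + T_w⁴ = 2990/(0.25·5.67×10⁻⁸·0.02659) + (1100)⁴
    = 7.933×10¹² + 1.464×10¹² = 9.397×10¹² K⁴.

T ≈ 1750 K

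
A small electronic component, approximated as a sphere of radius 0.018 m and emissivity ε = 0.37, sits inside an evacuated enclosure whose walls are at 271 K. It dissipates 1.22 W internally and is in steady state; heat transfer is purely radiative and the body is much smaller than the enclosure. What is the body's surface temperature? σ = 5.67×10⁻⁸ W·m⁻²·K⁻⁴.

For a small grey body in a large enclosure, net radiated power = εσA(T⁴ − T_w⁴).
Steady state: P = εσA(T⁴ − T_w⁴) with A = 4πr² = 0.004072 m².
T⁴ = P/(εσA) + T_w⁴ = 1.22/(0.37·5.67×10⁻⁸·0.004072) + (271)⁴
    = 1.428×10¹⁰ + 5.394×10⁹ = 1.968×10¹⁰ K⁴.

T ≈ 375 K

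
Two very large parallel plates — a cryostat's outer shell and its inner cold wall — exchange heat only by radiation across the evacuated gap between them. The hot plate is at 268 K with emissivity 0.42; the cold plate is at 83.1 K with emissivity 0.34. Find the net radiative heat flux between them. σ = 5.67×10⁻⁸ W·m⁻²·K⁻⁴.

q ≈ 67.0 W/m²

For two infinite grey parallel plates, q = σ(T₁⁴ − T₂⁴)/(1/ε₁ + 1/ε₂ − 1).
T₁⁴ − T₂⁴ = 5.159×10⁹ − 4.769×10⁷ = 5.111×10⁹ K⁴.
1/ε₁ + 1/ε₂ − 1 = 2.381 + 2.941 − 1 = 4.322.
q = 5.67×10⁻⁸ × 5.111×10⁹ / 4.322.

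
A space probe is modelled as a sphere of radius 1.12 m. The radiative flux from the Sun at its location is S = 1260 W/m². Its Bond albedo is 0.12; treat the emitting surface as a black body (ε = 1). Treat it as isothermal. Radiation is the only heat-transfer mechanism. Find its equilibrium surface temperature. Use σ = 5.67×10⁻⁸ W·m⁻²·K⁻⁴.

At equilibrium, absorbed power = emitted power.
Absorbing cross-section = πr² = 3.941 m²; emitting surface = 4πr² = 15.76 m² (ratio 4).
(1−a)S·A_cross = εσ·A_surf·T⁴  ⇒  T⁴ = (1−a)S/(4σ).
T⁴ = 0.880·1260/(4·5.67×10⁻⁸) = 4.889×10⁹ K⁴.
T = (4.889×10⁹)^(1/4).

T ≈ 264 K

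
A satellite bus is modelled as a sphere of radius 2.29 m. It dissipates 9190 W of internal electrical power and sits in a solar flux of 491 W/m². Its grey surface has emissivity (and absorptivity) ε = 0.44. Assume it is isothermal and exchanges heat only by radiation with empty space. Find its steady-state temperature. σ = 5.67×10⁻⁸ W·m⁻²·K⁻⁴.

T ≈ 297 K

At steady state, absorbed solar power + internal power = radiated power.
Absorbed: α·S·A_cross = 0.44·491·16.47 = 3559 W (cross-section πr²).
Total input = 3559 + 9190 = 12750 W.
Radiated: εσ·A_surf·T⁴ with A_surf = 4πr² = 65.90 m².
T⁴ = 12750/(0.44·5.67×10⁻⁸·65.90) = 7.755×10⁹ K⁴.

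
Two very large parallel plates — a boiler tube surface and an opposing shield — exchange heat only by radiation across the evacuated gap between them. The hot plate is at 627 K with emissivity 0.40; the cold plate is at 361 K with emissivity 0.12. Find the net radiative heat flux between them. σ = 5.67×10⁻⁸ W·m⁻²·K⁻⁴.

q ≈ 793 W/m²

For two infinite grey parallel plates, q = σ(T₁⁴ − T₂⁴)/(1/ε₁ + 1/ε₂ − 1).
T₁⁴ − T₂⁴ = 1.546×10¹¹ − 1.698×10¹⁰ = 1.376×10¹¹ K⁴.
1/ε₁ + 1/ε₂ − 1 = 2.500 + 8.333 − 1 = 9.833.
q = 5.67×10⁻⁸ × 1.376×10¹¹ / 9.833.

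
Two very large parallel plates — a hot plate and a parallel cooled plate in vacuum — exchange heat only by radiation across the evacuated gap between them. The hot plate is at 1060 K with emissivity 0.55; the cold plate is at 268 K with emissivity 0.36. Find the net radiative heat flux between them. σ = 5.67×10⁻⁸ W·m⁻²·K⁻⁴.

q ≈ 19800 W/m²

For two infinite grey parallel plates, q = σ(T₁⁴ − T₂⁴)/(1/ε₁ + 1/ε₂ − 1).
T₁⁴ − T₂⁴ = 1.262×10¹² − 5.159×10⁹ = 1.257×10¹² K⁴.
1/ε₁ + 1/ε₂ − 1 = 1.818 + 2.778 − 1 = 3.596.
q = 5.67×10⁻⁸ × 1.257×10¹² / 3.596.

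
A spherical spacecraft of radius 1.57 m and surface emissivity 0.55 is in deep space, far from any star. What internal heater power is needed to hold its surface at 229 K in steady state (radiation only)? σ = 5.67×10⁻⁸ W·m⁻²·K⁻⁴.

P ≈ 2660 W

P = εσ·4πr²·T⁴.
4πr² = 30.97 m²; T⁴ = 2.750×10⁹ K⁴.
P = 0.55·5.67×10⁻⁸·30.97·2.750×10⁹.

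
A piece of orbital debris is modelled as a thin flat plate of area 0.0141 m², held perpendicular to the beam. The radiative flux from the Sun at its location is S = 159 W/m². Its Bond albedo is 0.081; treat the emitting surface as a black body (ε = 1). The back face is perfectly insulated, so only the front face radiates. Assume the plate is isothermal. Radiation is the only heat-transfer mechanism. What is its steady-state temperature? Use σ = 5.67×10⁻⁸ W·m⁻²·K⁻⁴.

At equilibrium, absorbed power = emitted power.
Absorbing cross-section = A = 0.01410 m²; emitting surface = A = 0.01410 m² (ratio 1).
(1−a)S·A_cross = εσ·A_surf·T⁴  ⇒  T⁴ = (1−a)S/(1σ).
T⁴ = 0.919·159/(1·5.67×10⁻⁸) = 2.577×10⁹ K⁴.
T = (2.577×10⁹)^(1/4).

T ≈ 225 K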